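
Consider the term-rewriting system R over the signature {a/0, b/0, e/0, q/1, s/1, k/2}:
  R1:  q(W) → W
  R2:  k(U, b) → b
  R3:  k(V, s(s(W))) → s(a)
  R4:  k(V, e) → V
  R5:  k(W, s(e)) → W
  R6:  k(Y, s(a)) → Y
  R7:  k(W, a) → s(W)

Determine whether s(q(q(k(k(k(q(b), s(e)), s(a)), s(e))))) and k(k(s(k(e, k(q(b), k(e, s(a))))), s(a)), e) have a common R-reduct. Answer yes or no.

yes — NF(t₁) = s(b), NF(t₂) = s(b)

Reduce t₁ = s(q(q(k(k(k(q(b), s(e)), s(a)), s(e))))):
1. s(q(q(k(k(k(q(b), s(e)), s(a)), s(e)))))  →  s(q(k(k(k(q(b), s(e)), s(a)), s(e))))   [R1 at 1]
2. s(q(k(k(k(q(b), s(e)), s(a)), s(e))))  →  s(k(k(k(q(b), s(e)), s(a)), s(e)))   [R1 at 1]
3. s(k(k(k(q(b), s(e)), s(a)), s(e)))  →  s(k(k(q(b), s(e)), s(a)))   [R5 at 1]
4. s(k(k(q(b), s(e)), s(a)))  →  s(k(q(b), s(e)))   [R6 at 1]
5. s(k(q(b), s(e)))  →  s(q(b))   [R5 at 1]
6. s(q(b))  →  s(b)   [R1 at 1]

Reduce t₂ = k(k(s(k(e, k(q(b), k(e, s(a))))), s(a)), e):
1. k(k(s(k(e, k(q(b), k(e, s(a))))), s(a)), e)  →  k(s(k(e, k(q(b), k(e, s(a))))), s(a))   [R4 at ε]
2. k(s(k(e, k(q(b), k(e, s(a))))), s(a))  →  s(k(e, k(q(b), k(e, s(a)))))   [R6 at ε]
3. s(k(e, k(q(b), k(e, s(a)))))  →  s(k(e, k(b, k(e, s(a)))))   [R1 at 1.2.1]
4. s(k(e, k(b, k(e, s(a)))))  →  s(k(e, k(b, e)))   [R6 at 1.2.2]
5. s(k(e, k(b, e)))  →  s(k(e, b))   [R4 at 1.2]
6. s(k(e, b))  →  s(b)   [R2 at 1]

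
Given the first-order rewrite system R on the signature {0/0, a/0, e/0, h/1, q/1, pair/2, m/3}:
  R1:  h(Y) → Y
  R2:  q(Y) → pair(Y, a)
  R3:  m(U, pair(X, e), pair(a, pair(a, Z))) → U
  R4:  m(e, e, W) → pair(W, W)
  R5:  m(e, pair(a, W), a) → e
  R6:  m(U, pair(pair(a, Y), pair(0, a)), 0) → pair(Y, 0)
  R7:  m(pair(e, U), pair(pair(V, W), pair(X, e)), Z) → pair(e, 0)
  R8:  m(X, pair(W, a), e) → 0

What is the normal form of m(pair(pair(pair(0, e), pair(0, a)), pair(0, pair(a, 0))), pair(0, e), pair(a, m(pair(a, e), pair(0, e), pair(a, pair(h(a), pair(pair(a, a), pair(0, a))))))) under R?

1. m(pair(pair(pair(0, e), pair(0, a)), pair(0, pair(a, 0))), pair(0, e), pair(a, m(pair(a, e), pair(0, e), pair(a, pair(h(a), pair(pair(a, a), pair(0, a)))))))  →  m(pair(pair(pair(0, e), pair(0, a)), pair(0, pair(a, 0))), pair(0, e), pair(a, m(pair(a, e), pair(0, e), pair(a, pair(a, pair(pair(a, a), pair(0, a)))))))   [R1 at 3.2.3.2.1]
2. m(pair(pair(pair(0, e), pair(0, a)), pair(0, pair(a, 0))), pair(0, e), pair(a, m(pair(a, e), pair(0, e), pair(a, pair(a, pair(pair(a, a), pair(0, a)))))))  →  m(pair(pair(pair(0, e), pair(0, a)), pair(0, pair(a, 0))), pair(0, e), pair(a, pair(a, e)))   [R3 at 3.2]
3. m(pair(pair(pair(0, e), pair(0, a)), pair(0, pair(a, 0))), pair(0, e), pair(a, pair(a, e)))  →  pair(pair(pair(0, e), pair(0, a)), pair(0, pair(a, 0)))   [R3 at ε]

pair(pair(pair(0, e), pair(0, a)), pair(0, pair(a, 0)))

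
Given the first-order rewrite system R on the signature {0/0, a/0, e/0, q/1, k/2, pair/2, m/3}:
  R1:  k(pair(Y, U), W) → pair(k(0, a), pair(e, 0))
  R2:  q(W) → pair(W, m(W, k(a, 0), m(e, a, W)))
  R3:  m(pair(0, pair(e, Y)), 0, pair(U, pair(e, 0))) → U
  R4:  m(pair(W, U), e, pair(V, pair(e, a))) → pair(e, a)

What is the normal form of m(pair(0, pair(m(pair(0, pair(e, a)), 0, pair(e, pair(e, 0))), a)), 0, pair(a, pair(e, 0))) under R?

a

1. m(pair(0, pair(m(pair(0, pair(e, a)), 0, pair(e, pair(e, 0))), a)), 0, pair(a, pair(e, 0)))  →  m(pair(0, pair(e, a)), 0, pair(a, pair(e, 0)))   [R3 at 1.2.1]
2. m(pair(0, pair(e, a)), 0, pair(a, pair(e, 0)))  →  a   [R3 at ε]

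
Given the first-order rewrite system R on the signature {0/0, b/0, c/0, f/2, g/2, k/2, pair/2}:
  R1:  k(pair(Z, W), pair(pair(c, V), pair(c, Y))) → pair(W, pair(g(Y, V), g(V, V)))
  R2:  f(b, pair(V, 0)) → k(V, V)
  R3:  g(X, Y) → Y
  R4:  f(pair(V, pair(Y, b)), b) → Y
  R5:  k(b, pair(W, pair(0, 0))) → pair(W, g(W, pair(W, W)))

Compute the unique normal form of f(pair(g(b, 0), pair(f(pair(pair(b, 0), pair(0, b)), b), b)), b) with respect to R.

0

1. f(pair(g(b, 0), pair(f(pair(pair(b, 0), pair(0, b)), b), b)), b)  →  f(pair(pair(b, 0), pair(0, b)), b)   [R4 at ε]
2. f(pair(pair(b, 0), pair(0, b)), b)  →  0   [R4 at ε]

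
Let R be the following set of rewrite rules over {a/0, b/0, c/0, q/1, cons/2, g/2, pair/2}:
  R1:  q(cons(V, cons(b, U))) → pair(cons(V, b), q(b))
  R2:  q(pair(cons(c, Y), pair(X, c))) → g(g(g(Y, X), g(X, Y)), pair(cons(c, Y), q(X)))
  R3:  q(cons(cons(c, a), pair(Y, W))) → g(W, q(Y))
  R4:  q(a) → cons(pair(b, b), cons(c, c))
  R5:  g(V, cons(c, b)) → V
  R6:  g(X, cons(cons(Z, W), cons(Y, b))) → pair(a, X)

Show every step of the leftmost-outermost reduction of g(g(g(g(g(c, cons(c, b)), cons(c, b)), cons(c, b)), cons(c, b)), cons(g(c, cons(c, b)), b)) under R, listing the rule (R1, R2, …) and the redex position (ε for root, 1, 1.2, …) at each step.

1. g(g(g(g(g(c, cons(c, b)), cons(c, b)), cons(c, b)), cons(c, b)), cons(g(c, cons(c, b)), b))  →  g(g(g(g(c, cons(c, b)), cons(c, b)), cons(c, b)), cons(g(c, cons(c, b)), b))   [R5 at 1]
2. g(g(g(g(c, cons(c, b)), cons(c, b)), cons(c, b)), cons(g(c, cons(c, b)), b))  →  g(g(g(c, cons(c, b)), cons(c, b)), cons(g(c, cons(c, b)), b))   [R5 at 1]
3. g(g(g(c, cons(c, b)), cons(c, b)), cons(g(c, cons(c, b)), b))  →  g(g(c, cons(c, b)), cons(g(c, cons(c, b)), b))   [R5 at 1]
4. g(g(c, cons(c, b)), cons(g(c, cons(c, b)), b))  →  g(c, cons(g(c, cons(c, b)), b))   [R5 at 1]
5. g(c, cons(g(c, cons(c, b)), b))  →  g(c, cons(c, b))   [R5 at 2.1]
6. g(c, cons(c, b))  →  c   [R5 at ε]

c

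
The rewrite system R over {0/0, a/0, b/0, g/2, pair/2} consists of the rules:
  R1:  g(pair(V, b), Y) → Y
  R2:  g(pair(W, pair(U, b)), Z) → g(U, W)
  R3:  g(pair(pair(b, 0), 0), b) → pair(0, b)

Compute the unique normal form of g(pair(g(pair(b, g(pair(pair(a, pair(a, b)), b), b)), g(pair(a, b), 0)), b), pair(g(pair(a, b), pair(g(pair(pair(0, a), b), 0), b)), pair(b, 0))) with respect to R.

1. g(pair(g(pair(b, g(pair(pair(a, pair(a, b)), b), b)), g(pair(a, b), 0)), b), pair(g(pair(a, b), pair(g(pair(pair(0, a), b), 0), b)), pair(b, 0)))  →  pair(g(pair(a, b), pair(g(pair(pair(0, a), b), 0), b)), pair(b, 0))   [R1 at ε]
2. pair(g(pair(a, b), pair(g(pair(pair(0, a), b), 0), b)), pair(b, 0))  →  pair(pair(g(pair(pair(0, a), b), 0), b), pair(b, 0))   [R1 at 1]
3. pair(pair(g(pair(pair(0, a), b), 0), b), pair(b, 0))  →  pair(pair(0, b), pair(b, 0))   [R1 at 1.1]

pair(pair(0, b), pair(b, 0))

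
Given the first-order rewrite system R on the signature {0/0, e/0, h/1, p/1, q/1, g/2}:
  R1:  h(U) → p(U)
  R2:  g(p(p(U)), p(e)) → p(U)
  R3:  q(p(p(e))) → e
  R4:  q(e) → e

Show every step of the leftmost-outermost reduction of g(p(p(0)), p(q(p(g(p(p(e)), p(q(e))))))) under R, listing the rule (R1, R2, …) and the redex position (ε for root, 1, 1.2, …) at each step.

p(0)

1. g(p(p(0)), p(q(p(g(p(p(e)), p(q(e)))))))  →  g(p(p(0)), p(q(p(g(p(p(e)), p(e))))))   [R4 at 2.1.1.1.2.1]
2. g(p(p(0)), p(q(p(g(p(p(e)), p(e))))))  →  g(p(p(0)), p(q(p(p(e)))))   [R2 at 2.1.1.1]
3. g(p(p(0)), p(q(p(p(e)))))  →  g(p(p(0)), p(e))   [R3 at 2.1]
4. g(p(p(0)), p(e))  →  p(0)   [R2 at ε]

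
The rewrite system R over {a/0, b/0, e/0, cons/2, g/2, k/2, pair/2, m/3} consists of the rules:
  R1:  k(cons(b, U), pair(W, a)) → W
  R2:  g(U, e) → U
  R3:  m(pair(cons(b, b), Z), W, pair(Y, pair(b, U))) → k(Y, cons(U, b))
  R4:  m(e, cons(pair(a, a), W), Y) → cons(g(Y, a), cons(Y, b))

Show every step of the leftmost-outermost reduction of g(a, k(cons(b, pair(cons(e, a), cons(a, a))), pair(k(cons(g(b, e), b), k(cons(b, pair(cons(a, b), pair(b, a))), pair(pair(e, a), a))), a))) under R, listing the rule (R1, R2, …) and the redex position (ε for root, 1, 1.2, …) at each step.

a

1. g(a, k(cons(b, pair(cons(e, a), cons(a, a))), pair(k(cons(g(b, e), b), k(cons(b, pair(cons(a, b), pair(b, a))), pair(pair(e, a), a))), a)))  →  g(a, k(cons(g(b, e), b), k(cons(b, pair(cons(a, b), pair(b, a))), pair(pair(e, a), a))))   [R1 at 2]
2. g(a, k(cons(g(b, e), b), k(cons(b, pair(cons(a, b), pair(b, a))), pair(pair(e, a), a))))  →  g(a, k(cons(b, b), k(cons(b, pair(cons(a, b), pair(b, a))), pair(pair(e, a), a))))   [R2 at 2.1.1]
3. g(a, k(cons(b, b), k(cons(b, pair(cons(a, b), pair(b, a))), pair(pair(e, a), a))))  →  g(a, k(cons(b, b), pair(e, a)))   [R1 at 2.2]
4. g(a, k(cons(b, b), pair(e, a)))  →  g(a, e)   [R1 at 2]
5. g(a, e)  →  a   [R2 at ε]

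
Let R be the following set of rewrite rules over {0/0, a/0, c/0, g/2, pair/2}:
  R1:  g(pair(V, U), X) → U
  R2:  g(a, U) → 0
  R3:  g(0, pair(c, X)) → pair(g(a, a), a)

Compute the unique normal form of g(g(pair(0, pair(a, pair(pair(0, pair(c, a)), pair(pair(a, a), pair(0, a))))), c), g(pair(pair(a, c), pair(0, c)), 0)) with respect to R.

pair(pair(0, pair(c, a)), pair(pair(a, a), pair(0, a)))

1. g(g(pair(0, pair(a, pair(pair(0, pair(c, a)), pair(pair(a, a), pair(0, a))))), c), g(pair(pair(a, c), pair(0, c)), 0))  →  g(pair(a, pair(pair(0, pair(c, a)), pair(pair(a, a), pair(0, a)))), g(pair(pair(a, c), pair(0, c)), 0))   [R1 at 1]
2. g(pair(a, pair(pair(0, pair(c, a)), pair(pair(a, a), pair(0, a)))), g(pair(pair(a, c), pair(0, c)), 0))  →  pair(pair(0, pair(c, a)), pair(pair(a, a), pair(0, a)))   [R1 at ε]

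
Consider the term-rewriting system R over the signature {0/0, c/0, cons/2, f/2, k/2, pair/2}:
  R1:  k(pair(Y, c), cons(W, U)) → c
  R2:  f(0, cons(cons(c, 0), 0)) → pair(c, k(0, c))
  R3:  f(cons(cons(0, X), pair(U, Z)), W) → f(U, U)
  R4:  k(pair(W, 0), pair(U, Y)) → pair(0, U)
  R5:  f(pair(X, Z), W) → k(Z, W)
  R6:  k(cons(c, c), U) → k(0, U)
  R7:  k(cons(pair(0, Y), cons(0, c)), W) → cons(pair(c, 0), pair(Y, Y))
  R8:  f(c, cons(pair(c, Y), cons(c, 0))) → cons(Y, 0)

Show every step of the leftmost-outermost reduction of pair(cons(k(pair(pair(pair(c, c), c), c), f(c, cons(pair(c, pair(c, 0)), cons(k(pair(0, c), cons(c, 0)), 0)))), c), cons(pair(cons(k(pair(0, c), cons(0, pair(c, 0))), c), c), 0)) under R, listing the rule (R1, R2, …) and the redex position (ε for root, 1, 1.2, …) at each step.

1. pair(cons(k(pair(pair(pair(c, c), c), c), f(c, cons(pair(c, pair(c, 0)), cons(k(pair(0, c), cons(c, 0)), 0)))), c), cons(pair(cons(k(pair(0, c), cons(0, pair(c, 0))), c), c), 0))  →  pair(cons(k(pair(pair(pair(c, c), c), c), f(c, cons(pair(c, pair(c, 0)), cons(c, 0)))), c), cons(pair(cons(k(pair(0, c), cons(0, pair(c, 0))), c), c), 0))   [R1 at 1.1.2.2.2.1]
2. pair(cons(k(pair(pair(pair(c, c), c), c), f(c, cons(pair(c, pair(c, 0)), cons(c, 0)))), c), cons(pair(cons(k(pair(0, c), cons(0, pair(c, 0))), c), c), 0))  →  pair(cons(k(pair(pair(pair(c, c), c), c), cons(pair(c, 0), 0)), c), cons(pair(cons(k(pair(0, c), cons(0, pair(c, 0))), c), c), 0))   [R8 at 1.1.2]
3. pair(cons(k(pair(pair(pair(c, c), c), c), cons(pair(c, 0), 0)), c), cons(pair(cons(k(pair(0, c), cons(0, pair(c, 0))), c), c), 0))  →  pair(cons(c, c), cons(pair(cons(k(pair(0, c), cons(0, pair(c, 0))), c), c), 0))   [R1 at 1.1]
4. pair(cons(c, c), cons(pair(cons(k(pair(0, c), cons(0, pair(c, 0))), c), c), 0))  →  pair(cons(c, c), cons(pair(cons(c, c), c), 0))   [R1 at 2.1.1.1]

pair(cons(c, c), cons(pair(cons(c, c), c), 0))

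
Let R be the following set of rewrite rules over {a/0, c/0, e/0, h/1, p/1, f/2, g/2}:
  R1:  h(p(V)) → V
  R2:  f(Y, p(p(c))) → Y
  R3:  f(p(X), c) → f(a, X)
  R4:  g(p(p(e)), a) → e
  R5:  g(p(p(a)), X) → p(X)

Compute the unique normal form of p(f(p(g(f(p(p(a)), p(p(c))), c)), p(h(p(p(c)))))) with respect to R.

p(p(p(c)))

1. p(f(p(g(f(p(p(a)), p(p(c))), c)), p(h(p(p(c))))))  →  p(f(p(g(p(p(a)), c)), p(h(p(p(c))))))   [R2 at 1.1.1.1]
2. p(f(p(g(p(p(a)), c)), p(h(p(p(c))))))  →  p(f(p(p(c)), p(h(p(p(c))))))   [R5 at 1.1.1]
3. p(f(p(p(c)), p(h(p(p(c))))))  →  p(f(p(p(c)), p(p(c))))   [R1 at 1.2.1]
4. p(f(p(p(c)), p(p(c))))  →  p(p(p(c)))   [R2 at 1]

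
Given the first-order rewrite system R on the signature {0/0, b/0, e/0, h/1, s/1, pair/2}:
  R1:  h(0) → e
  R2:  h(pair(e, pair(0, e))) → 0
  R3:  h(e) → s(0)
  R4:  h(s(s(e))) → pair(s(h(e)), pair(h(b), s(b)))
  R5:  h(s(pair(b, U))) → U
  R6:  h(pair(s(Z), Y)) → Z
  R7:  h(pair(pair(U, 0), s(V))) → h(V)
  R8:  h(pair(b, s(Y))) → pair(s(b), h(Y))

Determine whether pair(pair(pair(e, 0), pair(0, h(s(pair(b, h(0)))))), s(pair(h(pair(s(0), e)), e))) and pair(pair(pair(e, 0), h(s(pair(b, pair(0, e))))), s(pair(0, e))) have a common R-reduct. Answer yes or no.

Reduce t₁ = pair(pair(pair(e, 0), pair(0, h(s(pair(b, h(0)))))), s(pair(h(pair(s(0), e)), e))):
1. pair(pair(pair(e, 0), pair(0, h(s(pair(b, h(0)))))), s(pair(h(pair(s(0), e)), e)))  →  pair(pair(pair(e, 0), pair(0, h(0))), s(pair(h(pair(s(0), e)), e)))   [R5 at 1.2.2]
2. pair(pair(pair(e, 0), pair(0, h(0))), s(pair(h(pair(s(0), e)), e)))  →  pair(pair(pair(e, 0), pair(0, e)), s(pair(h(pair(s(0), e)), e)))   [R1 at 1.2.2]
3. pair(pair(pair(e, 0), pair(0, e)), s(pair(h(pair(s(0), e)), e)))  →  pair(pair(pair(e, 0), pair(0, e)), s(pair(0, e)))   [R6 at 2.1.1]

Reduce t₂ = pair(pair(pair(e, 0), h(s(pair(b, pair(0, e))))), s(pair(0, e))):
1. pair(pair(pair(e, 0), h(s(pair(b, pair(0, e))))), s(pair(0, e)))  →  pair(pair(pair(e, 0), pair(0, e)), s(pair(0, e)))   [R5 at 1.2]

yes — NF(t₁) = pair(pair(pair(e, 0), pair(0, e)), s(pair(0, e))), NF(t₂) = pair(pair(pair(e, 0), pair(0, e)), s(pair(0, e)))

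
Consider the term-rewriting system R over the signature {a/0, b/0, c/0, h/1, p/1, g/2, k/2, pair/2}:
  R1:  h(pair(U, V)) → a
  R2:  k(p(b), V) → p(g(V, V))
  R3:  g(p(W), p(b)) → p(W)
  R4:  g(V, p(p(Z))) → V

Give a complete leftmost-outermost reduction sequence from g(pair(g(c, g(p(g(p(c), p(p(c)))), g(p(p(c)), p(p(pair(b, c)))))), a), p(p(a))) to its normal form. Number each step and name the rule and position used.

1. g(pair(g(c, g(p(g(p(c), p(p(c)))), g(p(p(c)), p(p(pair(b, c)))))), a), p(p(a)))  →  pair(g(c, g(p(g(p(c), p(p(c)))), g(p(p(c)), p(p(pair(b, c)))))), a)   [R4 at ε]
2. pair(g(c, g(p(g(p(c), p(p(c)))), g(p(p(c)), p(p(pair(b, c)))))), a)  →  pair(g(c, g(p(p(c)), g(p(p(c)), p(p(pair(b, c)))))), a)   [R4 at 1.2.1.1]
3. pair(g(c, g(p(p(c)), g(p(p(c)), p(p(pair(b, c)))))), a)  →  pair(g(c, g(p(p(c)), p(p(c)))), a)   [R4 at 1.2.2]
4. pair(g(c, g(p(p(c)), p(p(c)))), a)  →  pair(g(c, p(p(c))), a)   [R4 at 1.2]
5. pair(g(c, p(p(c))), a)  →  pair(c, a)   [R4 at 1]

pair(c, a)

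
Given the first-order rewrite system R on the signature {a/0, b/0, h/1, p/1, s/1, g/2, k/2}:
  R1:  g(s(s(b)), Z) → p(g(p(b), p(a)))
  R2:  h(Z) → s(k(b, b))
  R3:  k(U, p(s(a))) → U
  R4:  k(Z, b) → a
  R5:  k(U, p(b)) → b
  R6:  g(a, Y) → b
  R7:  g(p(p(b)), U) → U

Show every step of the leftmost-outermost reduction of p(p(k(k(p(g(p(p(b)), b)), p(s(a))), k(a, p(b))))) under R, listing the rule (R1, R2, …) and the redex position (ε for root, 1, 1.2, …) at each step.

p(p(a))

1. p(p(k(k(p(g(p(p(b)), b)), p(s(a))), k(a, p(b)))))  →  p(p(k(p(g(p(p(b)), b)), k(a, p(b)))))   [R3 at 1.1.1]
2. p(p(k(p(g(p(p(b)), b)), k(a, p(b)))))  →  p(p(k(p(b), k(a, p(b)))))   [R7 at 1.1.1.1]
3. p(p(k(p(b), k(a, p(b)))))  →  p(p(k(p(b), b)))   [R5 at 1.1.2]
4. p(p(k(p(b), b)))  →  p(p(a))   [R4 at 1.1]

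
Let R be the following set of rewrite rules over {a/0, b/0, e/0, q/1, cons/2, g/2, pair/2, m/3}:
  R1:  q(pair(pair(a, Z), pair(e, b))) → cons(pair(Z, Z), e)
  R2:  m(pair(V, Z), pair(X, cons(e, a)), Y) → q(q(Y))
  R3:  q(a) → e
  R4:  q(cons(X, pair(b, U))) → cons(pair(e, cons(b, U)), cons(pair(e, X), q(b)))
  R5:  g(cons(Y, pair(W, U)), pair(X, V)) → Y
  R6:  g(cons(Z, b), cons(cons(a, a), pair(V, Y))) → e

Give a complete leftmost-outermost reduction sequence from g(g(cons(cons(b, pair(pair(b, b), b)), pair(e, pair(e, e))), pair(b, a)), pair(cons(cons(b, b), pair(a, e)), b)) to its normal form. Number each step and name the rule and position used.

b

1. g(g(cons(cons(b, pair(pair(b, b), b)), pair(e, pair(e, e))), pair(b, a)), pair(cons(cons(b, b), pair(a, e)), b))  →  g(cons(b, pair(pair(b, b), b)), pair(cons(cons(b, b), pair(a, e)), b))   [R5 at 1]
2. g(cons(b, pair(pair(b, b), b)), pair(cons(cons(b, b), pair(a, e)), b))  →  b   [R5 at ε]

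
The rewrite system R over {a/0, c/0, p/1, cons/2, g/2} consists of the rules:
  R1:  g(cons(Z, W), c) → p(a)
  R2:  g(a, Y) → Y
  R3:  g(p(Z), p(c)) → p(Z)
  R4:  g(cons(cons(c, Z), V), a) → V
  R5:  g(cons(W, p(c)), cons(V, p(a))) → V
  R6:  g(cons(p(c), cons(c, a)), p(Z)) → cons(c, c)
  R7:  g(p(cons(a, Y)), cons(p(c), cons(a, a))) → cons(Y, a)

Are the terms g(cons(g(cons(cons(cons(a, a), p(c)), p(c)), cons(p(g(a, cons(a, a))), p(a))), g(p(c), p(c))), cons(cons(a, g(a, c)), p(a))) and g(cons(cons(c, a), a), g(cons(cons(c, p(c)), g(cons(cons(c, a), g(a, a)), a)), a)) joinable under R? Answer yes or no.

Reduce t₁ = g(cons(g(cons(cons(cons(a, a), p(c)), p(c)), cons(p(g(a, cons(a, a))), p(a))), g(p(c), p(c))), cons(cons(a, g(a, c)), p(a))):
1. g(cons(g(cons(cons(cons(a, a), p(c)), p(c)), cons(p(g(a, cons(a, a))), p(a))), g(p(c), p(c))), cons(cons(a, g(a, c)), p(a)))  →  g(cons(p(g(a, cons(a, a))), g(p(c), p(c))), cons(cons(a, g(a, c)), p(a)))   [R5 at 1.1]
2. g(cons(p(g(a, cons(a, a))), g(p(c), p(c))), cons(cons(a, g(a, c)), p(a)))  →  g(cons(p(cons(a, a)), g(p(c), p(c))), cons(cons(a, g(a, c)), p(a)))   [R2 at 1.1.1]
3. g(cons(p(cons(a, a)), g(p(c), p(c))), cons(cons(a, g(a, c)), p(a)))  →  g(cons(p(cons(a, a)), p(c)), cons(cons(a, g(a, c)), p(a)))   [R3 at 1.2]
4. g(cons(p(cons(a, a)), p(c)), cons(cons(a, g(a, c)), p(a)))  →  cons(a, g(a, c))   [R5 at ε]
5. cons(a, g(a, c))  →  cons(a, c)   [R2 at 2]

Reduce t₂ = g(cons(cons(c, a), a), g(cons(cons(c, p(c)), g(cons(cons(c, a), g(a, a)), a)), a)):
1. g(cons(cons(c, a), a), g(cons(cons(c, p(c)), g(cons(cons(c, a), g(a, a)), a)), a))  →  g(cons(cons(c, a), a), g(cons(cons(c, a), g(a, a)), a))   [R4 at 2]
2. g(cons(cons(c, a), a), g(cons(cons(c, a), g(a, a)), a))  →  g(cons(cons(c, a), a), g(a, a))   [R4 at 2]
3. g(cons(cons(c, a), a), g(a, a))  →  g(cons(cons(c, a), a), a)   [R2 at 2]
4. g(cons(cons(c, a), a), a)  →  a   [R4 at ε]

no — NF(t₁) = cons(a, c), NF(t₂) = a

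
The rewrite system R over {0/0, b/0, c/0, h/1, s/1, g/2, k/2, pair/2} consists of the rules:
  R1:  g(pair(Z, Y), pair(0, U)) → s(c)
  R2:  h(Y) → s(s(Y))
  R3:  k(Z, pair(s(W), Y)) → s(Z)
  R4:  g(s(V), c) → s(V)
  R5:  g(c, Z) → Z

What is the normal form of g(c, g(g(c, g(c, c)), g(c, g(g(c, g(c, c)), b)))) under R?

1. g(c, g(g(c, g(c, c)), g(c, g(g(c, g(c, c)), b))))  →  g(g(c, g(c, c)), g(c, g(g(c, g(c, c)), b)))   [R5 at ε]
2. g(g(c, g(c, c)), g(c, g(g(c, g(c, c)), b)))  →  g(g(c, c), g(c, g(g(c, g(c, c)), b)))   [R5 at 1]
3. g(g(c, c), g(c, g(g(c, g(c, c)), b)))  →  g(c, g(c, g(g(c, g(c, c)), b)))   [R5 at 1]
4. g(c, g(c, g(g(c, g(c, c)), b)))  →  g(c, g(g(c, g(c, c)), b))   [R5 at ε]
5. g(c, g(g(c, g(c, c)), b))  →  g(g(c, g(c, c)), b)   [R5 at ε]
6. g(g(c, g(c, c)), b)  →  g(g(c, c), b)   [R5 at 1]
7. g(g(c, c), b)  →  g(c, b)   [R5 at 1]
8. g(c, b)  →  b   [R5 at ε]

b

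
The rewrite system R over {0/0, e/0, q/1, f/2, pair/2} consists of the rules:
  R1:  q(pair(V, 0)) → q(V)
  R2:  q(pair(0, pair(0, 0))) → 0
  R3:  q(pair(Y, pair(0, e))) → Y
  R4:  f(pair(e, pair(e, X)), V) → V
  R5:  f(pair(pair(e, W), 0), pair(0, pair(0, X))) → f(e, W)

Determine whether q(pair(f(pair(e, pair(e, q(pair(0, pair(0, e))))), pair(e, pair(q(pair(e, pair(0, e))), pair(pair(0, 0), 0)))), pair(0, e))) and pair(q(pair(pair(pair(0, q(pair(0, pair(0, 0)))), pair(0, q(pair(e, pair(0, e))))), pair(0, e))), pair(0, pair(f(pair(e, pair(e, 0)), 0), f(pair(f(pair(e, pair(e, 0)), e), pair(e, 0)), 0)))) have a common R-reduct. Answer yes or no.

no — NF(t₁) = pair(e, pair(e, pair(pair(0, 0), 0))), NF(t₂) = pair(pair(pair(0, 0), pair(0, e)), pair(0, pair(0, 0)))

Reduce t₁ = q(pair(f(pair(e, pair(e, q(pair(0, pair(0, e))))), pair(e, pair(q(pair(e, pair(0, e))), pair(pair(0, 0), 0)))), pair(0, e))):
1. q(pair(f(pair(e, pair(e, q(pair(0, pair(0, e))))), pair(e, pair(q(pair(e, pair(0, e))), pair(pair(0, 0), 0)))), pair(0, e)))  →  f(pair(e, pair(e, q(pair(0, pair(0, e))))), pair(e, pair(q(pair(e, pair(0, e))), pair(pair(0, 0), 0))))   [R3 at ε]
2. f(pair(e, pair(e, q(pair(0, pair(0, e))))), pair(e, pair(q(pair(e, pair(0, e))), pair(pair(0, 0), 0))))  →  pair(e, pair(q(pair(e, pair(0, e))), pair(pair(0, 0), 0)))   [R4 at ε]
3. pair(e, pair(q(pair(e, pair(0, e))), pair(pair(0, 0), 0)))  →  pair(e, pair(e, pair(pair(0, 0), 0)))   [R3 at 2.1]

Reduce t₂ = pair(q(pair(pair(pair(0, q(pair(0, pair(0, 0)))), pair(0, q(pair(e, pair(0, e))))), pair(0, e))), pair(0, pair(f(pair(e, pair(e, 0)), 0), f(pair(f(pair(e, pair(e, 0)), e), pair(e, 0)), 0)))):
1. pair(q(pair(pair(pair(0, q(pair(0, pair(0, 0)))), pair(0, q(pair(e, pair(0, e))))), pair(0, e))), pair(0, pair(f(pair(e, pair(e, 0)), 0), f(pair(f(pair(e, pair(e, 0)), e), pair(e, 0)), 0))))  →  pair(pair(pair(0, q(pair(0, pair(0, 0)))), pair(0, q(pair(e, pair(0, e))))), pair(0, pair(f(pair(e, pair(e, 0)), 0), f(pair(f(pair(e, pair(e, 0)), e), pair(e, 0)), 0))))   [R3 at 1]
2. pair(pair(pair(0, q(pair(0, pair(0, 0)))), pair(0, q(pair(e, pair(0, e))))), pair(0, pair(f(pair(e, pair(e, 0)), 0), f(pair(f(pair(e, pair(e, 0)), e), pair(e, 0)), 0))))  →  pair(pair(pair(0, 0), pair(0, q(pair(e, pair(0, e))))), pair(0, pair(f(pair(e, pair(e, 0)), 0), f(pair(f(pair(e, pair(e, 0)), e), pair(e, 0)), 0))))   [R2 at 1.1.2]
3. pair(pair(pair(0, 0), pair(0, q(pair(e, pair(0, e))))), pair(0, pair(f(pair(e, pair(e, 0)), 0), f(pair(f(pair(e, pair(e, 0)), e), pair(e, 0)), 0))))  →  pair(pair(pair(0, 0), pair(0, e)), pair(0, pair(f(pair(e, pair(e, 0)), 0), f(pair(f(pair(e, pair(e, 0)), e), pair(e, 0)), 0))))   [R3 at 1.2.2]
4. pair(pair(pair(0, 0), pair(0, e)), pair(0, pair(f(pair(e, pair(e, 0)), 0), f(pair(f(pair(e, pair(e, 0)), e), pair(e, 0)), 0))))  →  pair(pair(pair(0, 0), pair(0, e)), pair(0, pair(0, f(pair(f(pair(e, pair(e, 0)), e), pair(e, 0)), 0))))   [R4 at 2.2.1]
5. pair(pair(pair(0, 0), pair(0, e)), pair(0, pair(0, f(pair(f(pair(e, pair(e, 0)), e), pair(e, 0)), 0))))  →  pair(pair(pair(0, 0), pair(0, e)), pair(0, pair(0, f(pair(e, pair(e, 0)), 0))))   [R4 at 2.2.2.1.1]
6. pair(pair(pair(0, 0), pair(0, e)), pair(0, pair(0, f(pair(e, pair(e, 0)), 0))))  →  pair(pair(pair(0, 0), pair(0, e)), pair(0, pair(0, 0)))   [R4 at 2.2.2]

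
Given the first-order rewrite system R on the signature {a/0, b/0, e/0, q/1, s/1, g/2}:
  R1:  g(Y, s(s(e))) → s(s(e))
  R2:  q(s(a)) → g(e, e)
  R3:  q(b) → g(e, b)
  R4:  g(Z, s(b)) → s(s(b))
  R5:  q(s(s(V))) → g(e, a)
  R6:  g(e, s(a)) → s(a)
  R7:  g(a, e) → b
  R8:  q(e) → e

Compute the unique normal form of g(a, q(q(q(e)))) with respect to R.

1. g(a, q(q(q(e))))  →  g(a, q(q(e)))   [R8 at 2.1.1]
2. g(a, q(q(e)))  →  g(a, q(e))   [R8 at 2.1]
3. g(a, q(e))  →  g(a, e)   [R8 at 2]
4. g(a, e)  →  b   [R7 at ε]

b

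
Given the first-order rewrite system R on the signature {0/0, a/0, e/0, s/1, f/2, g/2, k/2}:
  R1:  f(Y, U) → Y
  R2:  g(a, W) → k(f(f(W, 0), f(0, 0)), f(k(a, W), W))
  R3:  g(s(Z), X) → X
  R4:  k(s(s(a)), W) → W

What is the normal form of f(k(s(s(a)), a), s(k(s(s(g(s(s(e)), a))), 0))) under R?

a

1. f(k(s(s(a)), a), s(k(s(s(g(s(s(e)), a))), 0)))  →  k(s(s(a)), a)   [R1 at ε]
2. k(s(s(a)), a)  →  a   [R4 at ε]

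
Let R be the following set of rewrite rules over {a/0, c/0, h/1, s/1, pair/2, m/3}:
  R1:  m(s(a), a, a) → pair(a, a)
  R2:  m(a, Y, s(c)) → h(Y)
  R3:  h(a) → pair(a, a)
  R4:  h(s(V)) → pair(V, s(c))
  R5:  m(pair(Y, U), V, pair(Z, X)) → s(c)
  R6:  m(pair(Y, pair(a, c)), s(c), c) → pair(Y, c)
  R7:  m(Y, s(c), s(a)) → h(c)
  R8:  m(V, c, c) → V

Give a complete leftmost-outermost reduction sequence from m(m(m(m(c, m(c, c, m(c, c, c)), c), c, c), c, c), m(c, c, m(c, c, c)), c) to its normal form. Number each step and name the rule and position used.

1. m(m(m(m(c, m(c, c, m(c, c, c)), c), c, c), c, c), m(c, c, m(c, c, c)), c)  →  m(m(m(c, m(c, c, m(c, c, c)), c), c, c), m(c, c, m(c, c, c)), c)   [R8 at 1]
2. m(m(m(c, m(c, c, m(c, c, c)), c), c, c), m(c, c, m(c, c, c)), c)  →  m(m(c, m(c, c, m(c, c, c)), c), m(c, c, m(c, c, c)), c)   [R8 at 1]
3. m(m(c, m(c, c, m(c, c, c)), c), m(c, c, m(c, c, c)), c)  →  m(m(c, m(c, c, c), c), m(c, c, m(c, c, c)), c)   [R8 at 1.2.3]
4. m(m(c, m(c, c, c), c), m(c, c, m(c, c, c)), c)  →  m(m(c, c, c), m(c, c, m(c, c, c)), c)   [R8 at 1.2]
5. m(m(c, c, c), m(c, c, m(c, c, c)), c)  →  m(c, m(c, c, m(c, c, c)), c)   [R8 at 1]
6. m(c, m(c, c, m(c, c, c)), c)  →  m(c, m(c, c, c), c)   [R8 at 2.3]
7. m(c, m(c, c, c), c)  →  m(c, c, c)   [R8 at 2]
8. m(c, c, c)  →  c   [R8 at ε]

c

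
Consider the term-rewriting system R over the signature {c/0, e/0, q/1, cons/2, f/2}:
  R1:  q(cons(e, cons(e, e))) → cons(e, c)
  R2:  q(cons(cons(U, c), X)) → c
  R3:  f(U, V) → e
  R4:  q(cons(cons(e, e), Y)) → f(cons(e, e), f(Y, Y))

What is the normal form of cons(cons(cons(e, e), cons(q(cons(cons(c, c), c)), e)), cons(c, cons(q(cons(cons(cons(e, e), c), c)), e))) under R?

cons(cons(cons(e, e), cons(c, e)), cons(c, cons(c, e)))

1. cons(cons(cons(e, e), cons(q(cons(cons(c, c), c)), e)), cons(c, cons(q(cons(cons(cons(e, e), c), c)), e)))  →  cons(cons(cons(e, e), cons(c, e)), cons(c, cons(q(cons(cons(cons(e, e), c), c)), e)))   [R2 at 1.2.1]
2. cons(cons(cons(e, e), cons(c, e)), cons(c, cons(q(cons(cons(cons(e, e), c), c)), e)))  →  cons(cons(cons(e, e), cons(c, e)), cons(c, cons(c, e)))   [R2 at 2.2.1]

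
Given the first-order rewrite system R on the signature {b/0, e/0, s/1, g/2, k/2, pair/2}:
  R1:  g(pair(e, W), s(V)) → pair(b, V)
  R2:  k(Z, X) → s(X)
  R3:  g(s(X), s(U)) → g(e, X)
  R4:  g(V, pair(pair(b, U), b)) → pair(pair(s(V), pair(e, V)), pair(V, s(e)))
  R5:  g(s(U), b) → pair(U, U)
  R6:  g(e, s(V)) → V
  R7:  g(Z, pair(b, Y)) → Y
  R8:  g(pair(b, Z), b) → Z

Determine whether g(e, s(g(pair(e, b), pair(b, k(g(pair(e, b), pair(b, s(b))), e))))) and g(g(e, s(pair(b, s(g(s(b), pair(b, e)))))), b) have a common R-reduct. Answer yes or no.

yes — NF(t₁) = s(e), NF(t₂) = s(e)

Reduce t₁ = g(e, s(g(pair(e, b), pair(b, k(g(pair(e, b), pair(b, s(b))), e))))):
1. g(e, s(g(pair(e, b), pair(b, k(g(pair(e, b), pair(b, s(b))), e)))))  →  g(pair(e, b), pair(b, k(g(pair(e, b), pair(b, s(b))), e)))   [R6 at ε]
2. g(pair(e, b), pair(b, k(g(pair(e, b), pair(b, s(b))), e)))  →  k(g(pair(e, b), pair(b, s(b))), e)   [R7 at ε]
3. k(g(pair(e, b), pair(b, s(b))), e)  →  s(e)   [R2 at ε]

Reduce t₂ = g(g(e, s(pair(b, s(g(s(b), pair(b, e)))))), b):
1. g(g(e, s(pair(b, s(g(s(b), pair(b, e)))))), b)  →  g(pair(b, s(g(s(b), pair(b, e)))), b)   [R6 at 1]
2. g(pair(b, s(g(s(b), pair(b, e)))), b)  →  s(g(s(b), pair(b, e)))   [R8 at ε]
3. s(g(s(b), pair(b, e)))  →  s(e)   [R7 at 1]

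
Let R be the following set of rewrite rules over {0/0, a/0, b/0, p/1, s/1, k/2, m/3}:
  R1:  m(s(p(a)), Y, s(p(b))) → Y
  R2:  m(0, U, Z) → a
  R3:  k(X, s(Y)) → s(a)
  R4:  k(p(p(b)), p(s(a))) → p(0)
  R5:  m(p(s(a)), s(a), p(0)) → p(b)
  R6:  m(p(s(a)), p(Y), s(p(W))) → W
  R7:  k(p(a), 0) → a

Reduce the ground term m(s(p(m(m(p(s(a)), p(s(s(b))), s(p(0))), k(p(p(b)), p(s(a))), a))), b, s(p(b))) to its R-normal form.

1. m(s(p(m(m(p(s(a)), p(s(s(b))), s(p(0))), k(p(p(b)), p(s(a))), a))), b, s(p(b)))  →  m(s(p(m(0, k(p(p(b)), p(s(a))), a))), b, s(p(b)))   [R6 at 1.1.1.1]
2. m(s(p(m(0, k(p(p(b)), p(s(a))), a))), b, s(p(b)))  →  m(s(p(a)), b, s(p(b)))   [R2 at 1.1.1]
3. m(s(p(a)), b, s(p(b)))  →  b   [R1 at ε]

b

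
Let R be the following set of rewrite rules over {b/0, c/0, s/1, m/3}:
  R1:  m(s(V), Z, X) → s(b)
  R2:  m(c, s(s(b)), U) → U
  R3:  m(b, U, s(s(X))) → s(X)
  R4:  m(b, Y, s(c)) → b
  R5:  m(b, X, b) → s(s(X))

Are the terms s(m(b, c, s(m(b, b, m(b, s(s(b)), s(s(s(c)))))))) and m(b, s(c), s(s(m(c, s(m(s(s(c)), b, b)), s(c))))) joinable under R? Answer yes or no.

yes — NF(t₁) = s(s(c)), NF(t₂) = s(s(c))

Reduce t₁ = s(m(b, c, s(m(b, b, m(b, s(s(b)), s(s(s(c)))))))):
1. s(m(b, c, s(m(b, b, m(b, s(s(b)), s(s(s(c))))))))  →  s(m(b, c, s(m(b, b, s(s(c))))))   [R3 at 1.3.1.3]
2. s(m(b, c, s(m(b, b, s(s(c))))))  →  s(m(b, c, s(s(c))))   [R3 at 1.3.1]
3. s(m(b, c, s(s(c))))  →  s(s(c))   [R3 at 1]

Reduce t₂ = m(b, s(c), s(s(m(c, s(m(s(s(c)), b, b)), s(c))))):
1. m(b, s(c), s(s(m(c, s(m(s(s(c)), b, b)), s(c)))))  →  s(m(c, s(m(s(s(c)), b, b)), s(c)))   [R3 at ε]
2. s(m(c, s(m(s(s(c)), b, b)), s(c)))  →  s(m(c, s(s(b)), s(c)))   [R1 at 1.2.1]
3. s(m(c, s(s(b)), s(c)))  →  s(s(c))   [R2 at 1]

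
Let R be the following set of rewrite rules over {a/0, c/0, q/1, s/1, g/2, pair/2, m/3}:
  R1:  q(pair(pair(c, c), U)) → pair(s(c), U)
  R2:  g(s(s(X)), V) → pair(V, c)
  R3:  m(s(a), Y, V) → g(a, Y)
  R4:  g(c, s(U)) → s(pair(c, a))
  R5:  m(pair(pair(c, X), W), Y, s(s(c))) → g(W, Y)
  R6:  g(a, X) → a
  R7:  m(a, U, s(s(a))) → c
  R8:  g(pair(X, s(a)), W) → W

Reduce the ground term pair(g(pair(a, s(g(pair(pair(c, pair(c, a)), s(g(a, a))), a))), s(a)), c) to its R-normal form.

pair(s(a), c)

1. pair(g(pair(a, s(g(pair(pair(c, pair(c, a)), s(g(a, a))), a))), s(a)), c)  →  pair(g(pair(a, s(g(pair(pair(c, pair(c, a)), s(a)), a))), s(a)), c)   [R6 at 1.1.2.1.1.2.1]
2. pair(g(pair(a, s(g(pair(pair(c, pair(c, a)), s(a)), a))), s(a)), c)  →  pair(g(pair(a, s(a)), s(a)), c)   [R8 at 1.1.2.1]
3. pair(g(pair(a, s(a)), s(a)), c)  →  pair(s(a), c)   [R8 at 1]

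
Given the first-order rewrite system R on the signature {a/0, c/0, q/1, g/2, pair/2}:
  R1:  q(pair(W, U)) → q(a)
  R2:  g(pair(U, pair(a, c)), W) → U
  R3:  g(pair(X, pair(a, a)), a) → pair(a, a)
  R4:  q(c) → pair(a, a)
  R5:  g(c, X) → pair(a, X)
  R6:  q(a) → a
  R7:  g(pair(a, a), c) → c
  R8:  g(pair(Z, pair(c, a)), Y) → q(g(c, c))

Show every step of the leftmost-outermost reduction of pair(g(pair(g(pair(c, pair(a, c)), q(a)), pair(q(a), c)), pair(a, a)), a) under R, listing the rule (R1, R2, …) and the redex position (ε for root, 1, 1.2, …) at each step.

pair(c, a)

1. pair(g(pair(g(pair(c, pair(a, c)), q(a)), pair(q(a), c)), pair(a, a)), a)  →  pair(g(pair(c, pair(q(a), c)), pair(a, a)), a)   [R2 at 1.1.1]
2. pair(g(pair(c, pair(q(a), c)), pair(a, a)), a)  →  pair(g(pair(c, pair(a, c)), pair(a, a)), a)   [R6 at 1.1.2.1]
3. pair(g(pair(c, pair(a, c)), pair(a, a)), a)  →  pair(c, a)   [R2 at 1]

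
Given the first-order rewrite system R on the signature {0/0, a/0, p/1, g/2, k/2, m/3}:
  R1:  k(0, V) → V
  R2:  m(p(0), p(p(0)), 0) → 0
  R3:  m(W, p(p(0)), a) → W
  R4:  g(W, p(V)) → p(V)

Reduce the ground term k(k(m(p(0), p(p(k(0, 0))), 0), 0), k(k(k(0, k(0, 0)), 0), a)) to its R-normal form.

1. k(k(m(p(0), p(p(k(0, 0))), 0), 0), k(k(k(0, k(0, 0)), 0), a))  →  k(k(m(p(0), p(p(0)), 0), 0), k(k(k(0, k(0, 0)), 0), a))   [R1 at 1.1.2.1.1]
2. k(k(m(p(0), p(p(0)), 0), 0), k(k(k(0, k(0, 0)), 0), a))  →  k(k(0, 0), k(k(k(0, k(0, 0)), 0), a))   [R2 at 1.1]
3. k(k(0, 0), k(k(k(0, k(0, 0)), 0), a))  →  k(0, k(k(k(0, k(0, 0)), 0), a))   [R1 at 1]
4. k(0, k(k(k(0, k(0, 0)), 0), a))  →  k(k(k(0, k(0, 0)), 0), a)   [R1 at ε]
5. k(k(k(0, k(0, 0)), 0), a)  →  k(k(k(0, 0), 0), a)   [R1 at 1.1]
6. k(k(k(0, 0), 0), a)  →  k(k(0, 0), a)   [R1 at 1.1]
7. k(k(0, 0), a)  →  k(0, a)   [R1 at 1]
8. k(0, a)  →  a   [R1 at ε]

a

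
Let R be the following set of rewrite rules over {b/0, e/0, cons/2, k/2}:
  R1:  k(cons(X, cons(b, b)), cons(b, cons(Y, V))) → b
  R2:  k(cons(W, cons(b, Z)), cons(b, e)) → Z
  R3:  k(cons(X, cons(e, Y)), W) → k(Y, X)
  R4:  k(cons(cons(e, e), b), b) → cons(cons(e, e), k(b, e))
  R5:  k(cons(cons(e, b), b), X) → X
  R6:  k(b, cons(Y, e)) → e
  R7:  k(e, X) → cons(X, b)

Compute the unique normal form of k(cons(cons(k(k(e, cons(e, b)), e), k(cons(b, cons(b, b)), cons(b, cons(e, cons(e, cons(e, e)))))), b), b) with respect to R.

1. k(cons(cons(k(k(e, cons(e, b)), e), k(cons(b, cons(b, b)), cons(b, cons(e, cons(e, cons(e, e)))))), b), b)  →  k(cons(cons(k(cons(cons(e, b), b), e), k(cons(b, cons(b, b)), cons(b, cons(e, cons(e, cons(e, e)))))), b), b)   [R7 at 1.1.1.1]
2. k(cons(cons(k(cons(cons(e, b), b), e), k(cons(b, cons(b, b)), cons(b, cons(e, cons(e, cons(e, e)))))), b), b)  →  k(cons(cons(e, k(cons(b, cons(b, b)), cons(b, cons(e, cons(e, cons(e, e)))))), b), b)   [R5 at 1.1.1]
3. k(cons(cons(e, k(cons(b, cons(b, b)), cons(b, cons(e, cons(e, cons(e, e)))))), b), b)  →  k(cons(cons(e, b), b), b)   [R1 at 1.1.2]
4. k(cons(cons(e, b), b), b)  →  b   [R5 at ε]

b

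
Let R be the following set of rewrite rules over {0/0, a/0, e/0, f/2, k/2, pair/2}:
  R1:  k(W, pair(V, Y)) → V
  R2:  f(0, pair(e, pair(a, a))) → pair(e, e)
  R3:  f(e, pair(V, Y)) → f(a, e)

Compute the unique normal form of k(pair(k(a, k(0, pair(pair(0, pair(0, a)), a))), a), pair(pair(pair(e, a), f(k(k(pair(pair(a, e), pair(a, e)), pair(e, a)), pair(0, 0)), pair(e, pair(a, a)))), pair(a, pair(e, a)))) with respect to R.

1. k(pair(k(a, k(0, pair(pair(0, pair(0, a)), a))), a), pair(pair(pair(e, a), f(k(k(pair(pair(a, e), pair(a, e)), pair(e, a)), pair(0, 0)), pair(e, pair(a, a)))), pair(a, pair(e, a))))  →  pair(pair(e, a), f(k(k(pair(pair(a, e), pair(a, e)), pair(e, a)), pair(0, 0)), pair(e, pair(a, a))))   [R1 at ε]
2. pair(pair(e, a), f(k(k(pair(pair(a, e), pair(a, e)), pair(e, a)), pair(0, 0)), pair(e, pair(a, a))))  →  pair(pair(e, a), f(0, pair(e, pair(a, a))))   [R1 at 2.1]
3. pair(pair(e, a), f(0, pair(e, pair(a, a))))  →  pair(pair(e, a), pair(e, e))   [R2 at 2]

pair(pair(e, a), pair(e, e))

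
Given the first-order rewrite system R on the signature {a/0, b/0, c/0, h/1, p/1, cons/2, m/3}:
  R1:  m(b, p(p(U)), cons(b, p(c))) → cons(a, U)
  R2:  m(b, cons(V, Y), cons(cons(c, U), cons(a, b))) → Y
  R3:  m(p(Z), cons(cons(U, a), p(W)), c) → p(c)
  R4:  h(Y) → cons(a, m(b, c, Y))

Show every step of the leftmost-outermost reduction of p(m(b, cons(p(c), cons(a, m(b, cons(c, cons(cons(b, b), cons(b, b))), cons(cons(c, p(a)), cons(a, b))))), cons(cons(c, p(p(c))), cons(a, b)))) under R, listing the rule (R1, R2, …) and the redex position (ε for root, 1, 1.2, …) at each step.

p(cons(a, cons(cons(b, b), cons(b, b))))

1. p(m(b, cons(p(c), cons(a, m(b, cons(c, cons(cons(b, b), cons(b, b))), cons(cons(c, p(a)), cons(a, b))))), cons(cons(c, p(p(c))), cons(a, b))))  →  p(cons(a, m(b, cons(c, cons(cons(b, b), cons(b, b))), cons(cons(c, p(a)), cons(a, b)))))   [R2 at 1]
2. p(cons(a, m(b, cons(c, cons(cons(b, b), cons(b, b))), cons(cons(c, p(a)), cons(a, b)))))  →  p(cons(a, cons(cons(b, b), cons(b, b))))   [R2 at 1.2]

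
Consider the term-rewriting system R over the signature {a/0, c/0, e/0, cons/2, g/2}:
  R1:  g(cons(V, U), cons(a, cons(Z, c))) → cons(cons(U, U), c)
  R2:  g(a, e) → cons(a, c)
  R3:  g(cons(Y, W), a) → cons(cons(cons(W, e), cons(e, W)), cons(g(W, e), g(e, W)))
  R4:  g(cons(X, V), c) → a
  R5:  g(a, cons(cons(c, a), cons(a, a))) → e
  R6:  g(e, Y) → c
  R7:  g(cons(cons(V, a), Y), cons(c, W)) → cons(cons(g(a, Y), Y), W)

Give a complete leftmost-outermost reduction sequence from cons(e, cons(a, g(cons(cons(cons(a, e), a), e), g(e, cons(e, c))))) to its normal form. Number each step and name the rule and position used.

cons(e, cons(a, a))

1. cons(e, cons(a, g(cons(cons(cons(a, e), a), e), g(e, cons(e, c)))))  →  cons(e, cons(a, g(cons(cons(cons(a, e), a), e), c)))   [R6 at 2.2.2]
2. cons(e, cons(a, g(cons(cons(cons(a, e), a), e), c)))  →  cons(e, cons(a, a))   [R4 at 2.2]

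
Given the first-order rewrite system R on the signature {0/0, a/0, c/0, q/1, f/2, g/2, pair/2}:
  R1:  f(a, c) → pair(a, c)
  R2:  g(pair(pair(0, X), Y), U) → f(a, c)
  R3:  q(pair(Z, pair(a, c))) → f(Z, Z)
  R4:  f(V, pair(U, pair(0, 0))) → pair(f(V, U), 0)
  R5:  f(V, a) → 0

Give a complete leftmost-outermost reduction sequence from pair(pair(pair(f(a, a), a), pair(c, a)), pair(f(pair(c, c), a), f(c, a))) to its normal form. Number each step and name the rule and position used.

1. pair(pair(pair(f(a, a), a), pair(c, a)), pair(f(pair(c, c), a), f(c, a)))  →  pair(pair(pair(0, a), pair(c, a)), pair(f(pair(c, c), a), f(c, a)))   [R5 at 1.1.1]
2. pair(pair(pair(0, a), pair(c, a)), pair(f(pair(c, c), a), f(c, a)))  →  pair(pair(pair(0, a), pair(c, a)), pair(0, f(c, a)))   [R5 at 2.1]
3. pair(pair(pair(0, a), pair(c, a)), pair(0, f(c, a)))  →  pair(pair(pair(0, a), pair(c, a)), pair(0, 0))   [R5 at 2.2]

pair(pair(pair(0, a), pair(c, a)), pair(0, 0))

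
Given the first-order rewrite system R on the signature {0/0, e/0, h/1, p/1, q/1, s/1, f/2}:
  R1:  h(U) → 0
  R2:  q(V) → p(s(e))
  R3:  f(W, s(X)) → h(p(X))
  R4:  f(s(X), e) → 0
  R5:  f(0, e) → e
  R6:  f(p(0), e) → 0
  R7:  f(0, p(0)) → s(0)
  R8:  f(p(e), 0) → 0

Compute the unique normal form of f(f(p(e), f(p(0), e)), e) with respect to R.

e

1. f(f(p(e), f(p(0), e)), e)  →  f(f(p(e), 0), e)   [R6 at 1.2]
2. f(f(p(e), 0), e)  →  f(0, e)   [R8 at 1]
3. f(0, e)  →  e   [R5 at ε]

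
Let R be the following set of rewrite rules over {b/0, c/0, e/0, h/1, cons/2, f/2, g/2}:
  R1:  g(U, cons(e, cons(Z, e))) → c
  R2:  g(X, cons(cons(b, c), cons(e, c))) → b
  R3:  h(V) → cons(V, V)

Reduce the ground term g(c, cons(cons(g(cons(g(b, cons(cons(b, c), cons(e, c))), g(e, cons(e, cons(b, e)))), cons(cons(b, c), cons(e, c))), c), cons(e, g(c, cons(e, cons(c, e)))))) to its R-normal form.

b

1. g(c, cons(cons(g(cons(g(b, cons(cons(b, c), cons(e, c))), g(e, cons(e, cons(b, e)))), cons(cons(b, c), cons(e, c))), c), cons(e, g(c, cons(e, cons(c, e))))))  →  g(c, cons(cons(b, c), cons(e, g(c, cons(e, cons(c, e))))))   [R2 at 2.1.1]
2. g(c, cons(cons(b, c), cons(e, g(c, cons(e, cons(c, e))))))  →  g(c, cons(cons(b, c), cons(e, c)))   [R1 at 2.2.2]
3. g(c, cons(cons(b, c), cons(e, c)))  →  b   [R2 at ε]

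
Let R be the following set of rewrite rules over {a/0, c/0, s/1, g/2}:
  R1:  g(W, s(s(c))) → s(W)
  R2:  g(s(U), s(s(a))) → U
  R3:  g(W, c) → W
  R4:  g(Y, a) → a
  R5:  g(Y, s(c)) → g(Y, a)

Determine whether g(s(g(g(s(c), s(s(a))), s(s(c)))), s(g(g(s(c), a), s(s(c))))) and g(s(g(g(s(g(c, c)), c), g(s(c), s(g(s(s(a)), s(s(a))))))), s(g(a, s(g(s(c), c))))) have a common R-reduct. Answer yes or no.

Reduce t₁ = g(s(g(g(s(c), s(s(a))), s(s(c)))), s(g(g(s(c), a), s(s(c))))):
1. g(s(g(g(s(c), s(s(a))), s(s(c)))), s(g(g(s(c), a), s(s(c)))))  →  g(s(s(g(s(c), s(s(a))))), s(g(g(s(c), a), s(s(c)))))   [R1 at 1.1]
2. g(s(s(g(s(c), s(s(a))))), s(g(g(s(c), a), s(s(c)))))  →  g(s(s(c)), s(g(g(s(c), a), s(s(c)))))   [R2 at 1.1.1]
3. g(s(s(c)), s(g(g(s(c), a), s(s(c)))))  →  g(s(s(c)), s(s(g(s(c), a))))   [R1 at 2.1]
4. g(s(s(c)), s(s(g(s(c), a))))  →  g(s(s(c)), s(s(a)))   [R4 at 2.1.1]
5. g(s(s(c)), s(s(a)))  →  s(c)   [R2 at ε]

Reduce t₂ = g(s(g(g(s(g(c, c)), c), g(s(c), s(g(s(s(a)), s(s(a))))))), s(g(a, s(g(s(c), c))))):
1. g(s(g(g(s(g(c, c)), c), g(s(c), s(g(s(s(a)), s(s(a))))))), s(g(a, s(g(s(c), c)))))  →  g(s(g(s(g(c, c)), g(s(c), s(g(s(s(a)), s(s(a))))))), s(g(a, s(g(s(c), c)))))   [R3 at 1.1.1]
2. g(s(g(s(g(c, c)), g(s(c), s(g(s(s(a)), s(s(a))))))), s(g(a, s(g(s(c), c)))))  →  g(s(g(s(c), g(s(c), s(g(s(s(a)), s(s(a))))))), s(g(a, s(g(s(c), c)))))   [R3 at 1.1.1.1]
3. g(s(g(s(c), g(s(c), s(g(s(s(a)), s(s(a))))))), s(g(a, s(g(s(c), c)))))  →  g(s(g(s(c), g(s(c), s(s(a))))), s(g(a, s(g(s(c), c)))))   [R2 at 1.1.2.2.1]
4. g(s(g(s(c), g(s(c), s(s(a))))), s(g(a, s(g(s(c), c)))))  →  g(s(g(s(c), c)), s(g(a, s(g(s(c), c)))))   [R2 at 1.1.2]
5. g(s(g(s(c), c)), s(g(a, s(g(s(c), c)))))  →  g(s(s(c)), s(g(a, s(g(s(c), c)))))   [R3 at 1.1]
6. g(s(s(c)), s(g(a, s(g(s(c), c)))))  →  g(s(s(c)), s(g(a, s(s(c)))))   [R3 at 2.1.2.1]
7. g(s(s(c)), s(g(a, s(s(c)))))  →  g(s(s(c)), s(s(a)))   [R1 at 2.1]
8. g(s(s(c)), s(s(a)))  →  s(c)   [R2 at ε]

yes — NF(t₁) = s(c), NF(t₂) = s(c)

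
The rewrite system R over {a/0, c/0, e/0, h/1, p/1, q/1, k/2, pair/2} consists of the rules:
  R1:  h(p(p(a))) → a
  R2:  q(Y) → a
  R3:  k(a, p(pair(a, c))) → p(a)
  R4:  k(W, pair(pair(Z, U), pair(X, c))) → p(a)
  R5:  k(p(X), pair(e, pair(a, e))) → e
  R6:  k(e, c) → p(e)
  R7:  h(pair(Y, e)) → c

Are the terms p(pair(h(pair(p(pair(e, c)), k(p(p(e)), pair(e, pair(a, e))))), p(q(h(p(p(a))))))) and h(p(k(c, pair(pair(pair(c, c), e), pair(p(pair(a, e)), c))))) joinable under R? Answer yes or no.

Reduce t₁ = p(pair(h(pair(p(pair(e, c)), k(p(p(e)), pair(e, pair(a, e))))), p(q(h(p(p(a))))))):
1. p(pair(h(pair(p(pair(e, c)), k(p(p(e)), pair(e, pair(a, e))))), p(q(h(p(p(a)))))))  →  p(pair(h(pair(p(pair(e, c)), e)), p(q(h(p(p(a)))))))   [R5 at 1.1.1.2]
2. p(pair(h(pair(p(pair(e, c)), e)), p(q(h(p(p(a)))))))  →  p(pair(c, p(q(h(p(p(a)))))))   [R7 at 1.1]
3. p(pair(c, p(q(h(p(p(a)))))))  →  p(pair(c, p(a)))   [R2 at 1.2.1]

Reduce t₂ = h(p(k(c, pair(pair(pair(c, c), e), pair(p(pair(a, e)), c))))):
1. h(p(k(c, pair(pair(pair(c, c), e), pair(p(pair(a, e)), c)))))  →  h(p(p(a)))   [R4 at 1.1]
2. h(p(p(a)))  →  a   [R1 at ε]

no — NF(t₁) = p(pair(c, p(a))), NF(t₂) = a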